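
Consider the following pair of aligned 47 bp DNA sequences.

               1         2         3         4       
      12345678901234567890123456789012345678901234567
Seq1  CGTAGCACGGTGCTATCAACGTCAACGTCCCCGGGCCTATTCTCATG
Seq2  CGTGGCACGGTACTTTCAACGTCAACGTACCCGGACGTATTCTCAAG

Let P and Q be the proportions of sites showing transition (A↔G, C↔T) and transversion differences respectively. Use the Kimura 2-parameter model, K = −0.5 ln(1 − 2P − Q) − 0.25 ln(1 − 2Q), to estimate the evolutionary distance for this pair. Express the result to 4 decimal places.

0.1663

Mismatches occur at site 4 (A/G, transition), site 12 (G/A, transition), site 15 (A/T, transversion), site 29 (C/A, transversion), site 35 (G/A, transition), site 37 (C/G, transversion), site 46 (T/A, transversion).
Of the 7 differences, 3 transitions and 4 transversions over 47 sites: P = 3/47 = 0.063830, Q = 4/47 = 0.085106.
d = −0.5·ln(0.787234) − 0.25·ln(0.829788) = −0.5·(-0.239230) − 0.25·(-0.186585) = 0.1663.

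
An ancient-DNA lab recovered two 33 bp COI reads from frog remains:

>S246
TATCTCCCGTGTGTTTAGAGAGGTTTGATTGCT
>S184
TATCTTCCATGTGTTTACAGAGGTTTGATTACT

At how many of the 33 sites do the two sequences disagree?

4

Differing sites — 6:C/T; 9:G/A; 18:G/C; 31:G/A.
That gives 4 mismatches out of 33 aligned sites, so the Hamming distance is 4.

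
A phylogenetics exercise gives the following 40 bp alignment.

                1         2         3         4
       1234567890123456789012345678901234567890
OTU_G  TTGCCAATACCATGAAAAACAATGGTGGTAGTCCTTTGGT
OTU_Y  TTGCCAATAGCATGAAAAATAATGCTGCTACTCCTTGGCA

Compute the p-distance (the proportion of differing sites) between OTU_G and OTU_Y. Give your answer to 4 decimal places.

0.2000

Mismatches occur at site 10 (C/G), site 20 (C/T), site 25 (G/C), site 28 (G/C), site 31 (G/C), site 37 (T/G), site 39 (G/C), site 40 (T/A).
There are 8 differences over 40 sites, so p = 8/40 = 0.2000.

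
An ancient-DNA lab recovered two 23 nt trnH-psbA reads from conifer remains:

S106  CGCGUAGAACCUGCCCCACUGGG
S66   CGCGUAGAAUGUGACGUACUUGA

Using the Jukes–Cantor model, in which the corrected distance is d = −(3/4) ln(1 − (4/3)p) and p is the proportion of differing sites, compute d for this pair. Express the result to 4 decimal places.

0.3904

Differing sites — 10:C/U; 11:C/G; 14:C/A; 16:C/G; 17:C/U; 21:G/U; 23:G/A.
p = 7/23 = 0.304348.
d = −0.75 · ln(1 − (4/3)·0.304348) = −0.75 · ln(0.594203) = −0.75 · (-0.520534) = 0.3904.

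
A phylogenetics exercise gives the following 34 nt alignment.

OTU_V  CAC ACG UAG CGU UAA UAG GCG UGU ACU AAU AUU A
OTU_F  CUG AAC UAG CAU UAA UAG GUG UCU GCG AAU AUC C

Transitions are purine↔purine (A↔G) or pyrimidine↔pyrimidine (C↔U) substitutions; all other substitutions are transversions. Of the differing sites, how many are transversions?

Mismatches occur at site 2 (A→U, transversion), site 3 (C→G, transversion), site 5 (C→A, transversion), site 6 (G→C, transversion), site 11 (G→A, transition), site 20 (C→U, transition), site 23 (G→C, transversion), site 25 (A→G, transition), site 27 (U→G, transversion), site 33 (U→C, transition), site 34 (A→C, transversion).
Of the 11 differences, 4 transitions and 7 transversions, so the answer is 7.

7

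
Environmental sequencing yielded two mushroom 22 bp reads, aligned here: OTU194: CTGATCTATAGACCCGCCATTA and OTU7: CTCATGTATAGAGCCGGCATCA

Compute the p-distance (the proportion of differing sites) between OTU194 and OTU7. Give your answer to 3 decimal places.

Differing sites — 3:G/C; 6:C/G; 13:C/G; 17:C/G; 21:T/C.
There are 5 differences over 22 sites, so p = 5/22 = 0.227.

0.227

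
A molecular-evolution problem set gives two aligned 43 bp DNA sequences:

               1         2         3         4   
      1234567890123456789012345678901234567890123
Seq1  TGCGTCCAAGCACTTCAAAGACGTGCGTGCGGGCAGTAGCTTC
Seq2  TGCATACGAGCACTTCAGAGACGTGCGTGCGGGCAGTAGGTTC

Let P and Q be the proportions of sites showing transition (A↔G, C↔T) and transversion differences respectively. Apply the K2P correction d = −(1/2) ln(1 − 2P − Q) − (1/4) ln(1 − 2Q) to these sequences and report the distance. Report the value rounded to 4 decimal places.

0.1273

Differing sites — 4:G/A (Ti); 6:C/A (Tv); 8:A/G (Ti); 18:A/G (Ti); 40:C/G (Tv).
Of the 5 differences, 3 transitions and 2 transversions over 43 sites: P = 3/43 = 0.069767, Q = 2/43 = 0.046512.
d = −0.5·ln(0.813954) − 0.25·ln(0.906976) = −0.5·(-0.205851) − 0.25·(-0.097639) = 0.1273.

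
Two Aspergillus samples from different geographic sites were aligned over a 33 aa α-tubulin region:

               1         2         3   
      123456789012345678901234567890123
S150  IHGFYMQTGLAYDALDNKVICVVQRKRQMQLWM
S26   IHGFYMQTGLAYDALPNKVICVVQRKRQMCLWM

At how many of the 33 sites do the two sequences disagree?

Differing sites — 16:D/P; 30:Q/C.
That gives 2 mismatches out of 33 aligned sites, so the Hamming distance is 2.

2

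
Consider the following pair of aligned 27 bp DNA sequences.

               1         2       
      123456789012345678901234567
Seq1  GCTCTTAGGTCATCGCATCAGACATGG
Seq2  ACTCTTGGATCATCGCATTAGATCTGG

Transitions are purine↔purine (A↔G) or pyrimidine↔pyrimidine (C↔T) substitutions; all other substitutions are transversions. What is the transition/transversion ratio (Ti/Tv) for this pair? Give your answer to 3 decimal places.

Mismatches occur at site 1 (G↔A, transition), site 7 (A↔G, transition), site 9 (G↔A, transition), site 19 (C↔T, transition), site 23 (C↔T, transition), site 24 (A↔C, transversion).
Of the 6 differences, 5 transitions and 1 transversion, so Ti/Tv = 5/1 = 5.000.

5.000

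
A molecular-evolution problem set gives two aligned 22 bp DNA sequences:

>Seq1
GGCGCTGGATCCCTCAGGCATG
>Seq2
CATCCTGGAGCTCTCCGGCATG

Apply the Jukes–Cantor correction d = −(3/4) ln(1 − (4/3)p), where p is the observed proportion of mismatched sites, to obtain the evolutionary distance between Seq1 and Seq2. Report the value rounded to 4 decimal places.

Mismatches occur at site 1 (G↔C), site 2 (G↔A), site 3 (C↔T), site 4 (G↔C), site 10 (T↔G), site 12 (C↔T), site 16 (A↔C).
p = 7/22 = 0.318182.
d = −0.75 · ln(1 − (4/3)·0.318182) = −0.75 · ln(0.575757) = −0.75 · (-0.552070) = 0.4141.

0.4141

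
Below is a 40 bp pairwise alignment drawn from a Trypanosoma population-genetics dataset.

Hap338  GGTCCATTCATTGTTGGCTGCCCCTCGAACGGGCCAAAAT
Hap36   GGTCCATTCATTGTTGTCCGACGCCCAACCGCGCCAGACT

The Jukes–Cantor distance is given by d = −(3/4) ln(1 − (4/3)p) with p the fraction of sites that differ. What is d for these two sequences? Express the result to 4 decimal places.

Differing sites — 17:G/T; 19:T/C; 21:C/A; 23:C/G; 25:T/C; 27:G/A; 29:A/C; 32:G/C; 37:A/G; 39:A/C.
p = 10/40 = 0.250000.
d = −0.75 · ln(1 − (4/3)·0.250000) = −0.75 · ln(0.666667) = −0.75 · (-0.405465) = 0.3041.

0.3041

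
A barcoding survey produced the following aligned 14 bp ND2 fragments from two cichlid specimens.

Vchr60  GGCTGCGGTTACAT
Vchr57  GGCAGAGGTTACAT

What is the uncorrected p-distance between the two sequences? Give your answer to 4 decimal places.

0.1429

The sequences differ at positions 4 (T/A), 6 (C/A).
There are 2 differences over 14 sites, so p = 2/14 = 0.1429.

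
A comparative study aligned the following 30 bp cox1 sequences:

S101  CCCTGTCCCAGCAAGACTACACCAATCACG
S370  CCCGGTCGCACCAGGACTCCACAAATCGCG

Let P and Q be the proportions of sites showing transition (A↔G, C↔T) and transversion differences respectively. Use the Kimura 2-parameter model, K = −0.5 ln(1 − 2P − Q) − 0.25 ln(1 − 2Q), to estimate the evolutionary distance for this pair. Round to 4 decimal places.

0.2797

The sequences differ at positions 4 (T/G, transversion), 8 (C/G, transversion), 11 (G/C, transversion), 14 (A/G, transition), 19 (A/C, transversion), 23 (C/A, transversion), 28 (A/G, transition).
Of the 7 differences, 2 transitions and 5 transversions over 30 sites: P = 2/30 = 0.066667, Q = 5/30 = 0.166667.
d = −0.5·ln(0.699999) − 0.25·ln(0.666666) = −0.5·(-0.356676) − 0.25·(-0.405466) = 0.2797.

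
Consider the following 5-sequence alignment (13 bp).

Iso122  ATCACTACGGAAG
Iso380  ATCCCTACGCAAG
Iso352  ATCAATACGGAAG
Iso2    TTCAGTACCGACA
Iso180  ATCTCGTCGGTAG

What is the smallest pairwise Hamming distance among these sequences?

1

Pairwise Hamming distances:
  Iso122 vs Iso380: 2
  Iso122 vs Iso352: 1
  Iso122 vs Iso2: 5
  Iso122 vs Iso180: 4
  Iso380 vs Iso352: 3
  Iso380 vs Iso2: 7
  Iso380 vs Iso180: 5
  Iso352 vs Iso2: 5
  Iso352 vs Iso180: 5
  Iso2 vs Iso180: 9
The smallest is 1, between Iso122 and Iso352.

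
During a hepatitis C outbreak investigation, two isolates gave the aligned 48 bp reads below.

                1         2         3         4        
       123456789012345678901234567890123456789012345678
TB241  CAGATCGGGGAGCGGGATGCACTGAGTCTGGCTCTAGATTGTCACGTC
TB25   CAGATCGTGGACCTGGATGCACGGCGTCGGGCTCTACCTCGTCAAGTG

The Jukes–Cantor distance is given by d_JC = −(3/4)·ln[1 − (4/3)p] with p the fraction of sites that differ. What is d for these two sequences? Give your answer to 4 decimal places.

0.2735

Mismatches occur at site 8 (G↔T), site 12 (G↔C), site 14 (G↔T), site 23 (T↔G), site 25 (A↔C), site 29 (T↔G), site 37 (G↔C), site 38 (A↔C), site 40 (T↔C), site 45 (C↔A), site 48 (C↔G).
p = 11/48 = 0.229167.
d = −0.75 · ln(1 − (4/3)·0.229167) = −0.75 · ln(0.694444) = −0.75 · (-0.364644) = 0.2735.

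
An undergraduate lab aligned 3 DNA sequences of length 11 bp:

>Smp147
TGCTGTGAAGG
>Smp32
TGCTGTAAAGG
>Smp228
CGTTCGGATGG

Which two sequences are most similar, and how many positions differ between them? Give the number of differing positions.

1

Pairwise Hamming distances:
  Smp147 vs Smp32: 1
  Smp147 vs Smp228: 5
  Smp32 vs Smp228: 6
The smallest is 1, between Smp147 and Smp32.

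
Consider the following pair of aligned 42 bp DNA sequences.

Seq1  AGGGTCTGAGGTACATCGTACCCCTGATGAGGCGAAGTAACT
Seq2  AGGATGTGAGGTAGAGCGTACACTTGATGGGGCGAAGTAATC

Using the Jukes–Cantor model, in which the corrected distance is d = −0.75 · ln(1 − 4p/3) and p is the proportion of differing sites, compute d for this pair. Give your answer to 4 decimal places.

0.2524

The sequences differ at positions 4 (G/A), 6 (C/G), 14 (C/G), 16 (T/G), 22 (C/A), 24 (C/T), 30 (A/G), 41 (C/T), 42 (T/C).
p = 9/42 = 0.214286.
d = −0.75 · ln(1 − (4/3)·0.214286) = −0.75 · ln(0.714285) = −0.75 · (-0.336473) = 0.2524.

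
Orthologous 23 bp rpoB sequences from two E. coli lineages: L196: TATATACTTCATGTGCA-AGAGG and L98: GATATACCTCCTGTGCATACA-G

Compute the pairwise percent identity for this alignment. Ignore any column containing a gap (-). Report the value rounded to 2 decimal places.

Excluding the 2 gap columns leaves 21 comparable sites.
Mismatches occur at site 1 (T↔G), site 8 (T↔C), site 11 (A↔C), site 20 (G↔C).
17 of the 21 comparable sites match, so the percent identity is 17/21 × 100 = 80.95%.

80.95%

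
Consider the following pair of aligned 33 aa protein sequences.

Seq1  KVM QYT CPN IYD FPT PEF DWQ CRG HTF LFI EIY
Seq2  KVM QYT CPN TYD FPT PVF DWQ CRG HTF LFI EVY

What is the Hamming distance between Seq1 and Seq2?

3

Differing sites — 10:I/T; 17:E/V; 32:I/V.
That gives 3 mismatches out of 33 aligned sites, so the Hamming distance is 3.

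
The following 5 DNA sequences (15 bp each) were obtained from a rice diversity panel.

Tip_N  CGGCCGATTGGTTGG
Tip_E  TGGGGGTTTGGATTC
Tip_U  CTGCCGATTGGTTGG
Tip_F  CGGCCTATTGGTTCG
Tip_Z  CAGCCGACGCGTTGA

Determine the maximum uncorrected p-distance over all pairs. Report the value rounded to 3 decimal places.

Pairwise Hamming distances:
  Tip_N vs Tip_E: 7
  Tip_N vs Tip_U: 1
  Tip_N vs Tip_F: 2
  Tip_N vs Tip_Z: 5
  Tip_E vs Tip_U: 8
  Tip_E vs Tip_F: 8
  Tip_E vs Tip_Z: 11
  Tip_U vs Tip_F: 3
  Tip_U vs Tip_Z: 5
  Tip_F vs Tip_Z: 7
The largest is 11 mismatches, between Tip_E and Tip_Z; p = 11/15 = 0.733.

0.733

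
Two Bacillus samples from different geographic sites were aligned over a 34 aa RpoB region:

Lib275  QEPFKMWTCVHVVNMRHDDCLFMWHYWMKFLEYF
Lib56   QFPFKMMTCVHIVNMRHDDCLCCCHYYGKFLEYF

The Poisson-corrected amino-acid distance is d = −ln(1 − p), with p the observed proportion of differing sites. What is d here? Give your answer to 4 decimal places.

The sequences differ at positions 2 (E/F), 7 (W/M), 12 (V/I), 22 (F/C), 23 (M/C), 24 (W/C), 27 (W/Y), 28 (M/G).
p = 8/34 = 0.235294.
d = −ln(1 − 0.235294) = −ln(0.764706) = 0.2683.

0.2683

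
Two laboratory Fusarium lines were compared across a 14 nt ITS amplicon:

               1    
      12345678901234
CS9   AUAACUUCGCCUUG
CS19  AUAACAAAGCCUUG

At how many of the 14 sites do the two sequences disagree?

3

Mismatches occur at site 6 (U↔A), site 7 (U↔A), site 8 (C↔A).
That gives 3 mismatches out of 14 aligned sites, so the Hamming distance is 3.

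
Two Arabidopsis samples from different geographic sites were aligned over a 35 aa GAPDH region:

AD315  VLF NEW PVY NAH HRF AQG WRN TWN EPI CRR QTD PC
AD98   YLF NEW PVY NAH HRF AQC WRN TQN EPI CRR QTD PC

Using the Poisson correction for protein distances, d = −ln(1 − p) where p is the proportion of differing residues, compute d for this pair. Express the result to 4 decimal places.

Differing sites — 1:V/Y; 18:G/C; 23:W/Q.
p = 3/35 = 0.085714.
d = −ln(1 − 0.085714) = −ln(0.914286) = 0.0896.

0.0896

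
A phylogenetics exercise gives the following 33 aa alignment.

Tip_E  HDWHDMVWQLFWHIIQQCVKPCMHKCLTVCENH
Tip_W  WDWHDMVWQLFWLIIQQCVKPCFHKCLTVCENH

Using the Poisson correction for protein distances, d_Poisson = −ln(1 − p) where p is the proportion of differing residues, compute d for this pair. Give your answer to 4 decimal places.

0.0953

Differing sites — 1:H/W; 13:H/L; 23:M/F.
p = 3/33 = 0.090909.
d = −ln(1 − 0.090909) = −ln(0.909091) = 0.0953.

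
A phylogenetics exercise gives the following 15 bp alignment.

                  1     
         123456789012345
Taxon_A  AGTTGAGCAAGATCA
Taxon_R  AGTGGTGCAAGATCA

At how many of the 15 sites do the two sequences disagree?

2

The sequences differ at positions 4 (T/G), 6 (A/T).
That gives 2 mismatches out of 15 aligned sites, so the Hamming distance is 2.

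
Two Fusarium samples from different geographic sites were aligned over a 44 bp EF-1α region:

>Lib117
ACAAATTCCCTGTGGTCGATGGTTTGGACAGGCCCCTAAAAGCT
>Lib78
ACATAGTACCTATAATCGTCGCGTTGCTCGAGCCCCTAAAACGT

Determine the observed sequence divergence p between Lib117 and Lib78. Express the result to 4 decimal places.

Mismatches occur at site 4 (A→T), site 6 (T→G), site 8 (C→A), site 12 (G→A), site 14 (G→A), site 15 (G→A), site 19 (A→T), site 20 (T→C), site 22 (G→C), site 23 (T→G), site 27 (G→C), site 28 (A→T), site 30 (A→G), site 31 (G→A), site 42 (G→C), site 43 (C→G).
There are 16 differences over 44 sites, so p = 16/44 = 0.3636.

0.3636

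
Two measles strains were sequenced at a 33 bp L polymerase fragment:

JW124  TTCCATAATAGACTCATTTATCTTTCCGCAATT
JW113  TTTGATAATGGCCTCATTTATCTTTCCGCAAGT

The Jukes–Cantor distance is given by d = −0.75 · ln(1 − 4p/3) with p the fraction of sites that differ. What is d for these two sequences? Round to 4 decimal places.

0.1693

Mismatches occur at site 3 (C→T), site 4 (C→G), site 10 (A→G), site 12 (A→C), site 32 (T→G).
p = 5/33 = 0.151515.
d = −0.75 · ln(1 − (4/3)·0.151515) = −0.75 · ln(0.797980) = −0.75 · (-0.225672) = 0.1693.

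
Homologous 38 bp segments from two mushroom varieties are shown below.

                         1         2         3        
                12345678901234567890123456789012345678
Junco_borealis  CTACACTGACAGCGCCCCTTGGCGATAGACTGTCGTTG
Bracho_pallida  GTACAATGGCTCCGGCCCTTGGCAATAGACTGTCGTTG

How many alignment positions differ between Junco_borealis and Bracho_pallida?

Differing sites — 1:C/G; 6:C/A; 9:A/G; 11:A/T; 12:G/C; 15:C/G; 24:G/A.
That gives 7 mismatches out of 38 aligned sites, so the Hamming distance is 7.

7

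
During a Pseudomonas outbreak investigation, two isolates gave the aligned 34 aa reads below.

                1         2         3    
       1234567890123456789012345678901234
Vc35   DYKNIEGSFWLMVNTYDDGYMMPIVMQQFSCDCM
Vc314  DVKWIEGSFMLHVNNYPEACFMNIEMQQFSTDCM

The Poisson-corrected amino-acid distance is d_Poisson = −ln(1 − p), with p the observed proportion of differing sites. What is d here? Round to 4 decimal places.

0.4818

Differing sites — 2:Y/V; 4:N/W; 10:W/M; 12:M/H; 15:T/N; 17:D/P; 18:D/E; 19:G/A; 20:Y/C; 21:M/F; 23:P/N; 25:V/E; 31:C/T.
p = 13/34 = 0.382353.
d = −ln(1 − 0.382353) = −ln(0.617647) = 0.4818.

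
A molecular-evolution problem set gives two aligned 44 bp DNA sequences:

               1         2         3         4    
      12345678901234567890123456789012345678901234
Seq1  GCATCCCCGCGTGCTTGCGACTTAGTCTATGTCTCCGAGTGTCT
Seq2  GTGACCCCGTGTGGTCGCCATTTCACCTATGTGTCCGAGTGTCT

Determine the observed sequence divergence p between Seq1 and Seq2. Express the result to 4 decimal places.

Mismatches occur at site 2 (C→T), site 3 (A→G), site 4 (T→A), site 10 (C→T), site 14 (C→G), site 16 (T→C), site 19 (G→C), site 21 (C→T), site 24 (A→C), site 25 (G→A), site 26 (T→C), site 33 (C→G).
There are 12 differences over 44 sites, so p = 12/44 = 0.2727.

0.2727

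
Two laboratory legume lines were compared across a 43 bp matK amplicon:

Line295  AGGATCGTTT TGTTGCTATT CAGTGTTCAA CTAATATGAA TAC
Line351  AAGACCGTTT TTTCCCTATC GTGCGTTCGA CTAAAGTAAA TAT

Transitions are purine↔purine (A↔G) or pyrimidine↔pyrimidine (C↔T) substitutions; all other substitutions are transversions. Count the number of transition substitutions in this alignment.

9

The sequences differ at positions 2 (G/A, transition), 5 (T/C, transition), 12 (G/T, transversion), 14 (T/C, transition), 15 (G/C, transversion), 20 (T/C, transition), 21 (C/G, transversion), 22 (A/T, transversion), 24 (T/C, transition), 29 (A/G, transition), 35 (T/A, transversion), 36 (A/G, transition), 38 (G/A, transition), 43 (C/T, transition).
Of the 14 differences, 9 transitions and 5 transversions, so the answer is 9.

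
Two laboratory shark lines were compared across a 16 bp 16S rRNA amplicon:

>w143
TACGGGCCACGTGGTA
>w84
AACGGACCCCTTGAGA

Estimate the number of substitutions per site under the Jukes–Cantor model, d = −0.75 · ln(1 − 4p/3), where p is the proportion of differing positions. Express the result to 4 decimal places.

Differing sites — 1:T/A; 6:G/A; 9:A/C; 11:G/T; 14:G/A; 15:T/G.
p = 6/16 = 0.375000.
d = −0.75 · ln(1 − (4/3)·0.375000) = −0.75 · ln(0.500000) = −0.75 · (-0.693147) = 0.5199.

0.5199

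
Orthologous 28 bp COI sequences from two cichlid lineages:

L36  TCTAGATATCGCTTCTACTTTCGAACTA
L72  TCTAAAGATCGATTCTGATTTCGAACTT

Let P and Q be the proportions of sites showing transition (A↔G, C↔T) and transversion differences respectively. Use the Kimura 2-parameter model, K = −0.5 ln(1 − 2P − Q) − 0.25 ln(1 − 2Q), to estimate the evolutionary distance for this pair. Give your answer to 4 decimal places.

Mismatches occur at site 5 (G↔A, transition), site 7 (T↔G, transversion), site 12 (C↔A, transversion), site 17 (A↔G, transition), site 18 (C↔A, transversion), site 28 (A↔T, transversion).
Of the 6 differences, 2 transitions and 4 transversions over 28 sites: P = 2/28 = 0.071429, Q = 4/28 = 0.142857.
d = −0.5·ln(0.714285) − 0.25·ln(0.714286) = −0.5·(-0.336473) − 0.25·(-0.336472) = 0.2524.

0.2524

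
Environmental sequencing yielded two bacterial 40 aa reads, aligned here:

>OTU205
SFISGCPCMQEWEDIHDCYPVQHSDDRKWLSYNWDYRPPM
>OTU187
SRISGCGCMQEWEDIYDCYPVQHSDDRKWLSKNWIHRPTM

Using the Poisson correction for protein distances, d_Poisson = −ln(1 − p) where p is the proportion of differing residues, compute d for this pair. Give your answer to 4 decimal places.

Differing sites — 2:F/R; 7:P/G; 16:H/Y; 32:Y/K; 35:D/I; 36:Y/H; 39:P/T.
p = 7/40 = 0.175000.
d = −ln(1 − 0.175000) = −ln(0.825000) = 0.1924.

0.1924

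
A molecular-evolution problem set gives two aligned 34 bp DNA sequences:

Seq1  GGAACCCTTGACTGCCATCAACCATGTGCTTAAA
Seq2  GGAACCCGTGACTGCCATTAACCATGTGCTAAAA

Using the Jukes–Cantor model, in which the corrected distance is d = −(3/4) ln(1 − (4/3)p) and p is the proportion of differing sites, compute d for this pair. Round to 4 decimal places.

0.0939

The sequences differ at positions 8 (T/G), 19 (C/T), 31 (T/A).
p = 3/34 = 0.088235.
d = −0.75 · ln(1 − (4/3)·0.088235) = −0.75 · ln(0.882353) = −0.75 · (-0.125163) = 0.0939.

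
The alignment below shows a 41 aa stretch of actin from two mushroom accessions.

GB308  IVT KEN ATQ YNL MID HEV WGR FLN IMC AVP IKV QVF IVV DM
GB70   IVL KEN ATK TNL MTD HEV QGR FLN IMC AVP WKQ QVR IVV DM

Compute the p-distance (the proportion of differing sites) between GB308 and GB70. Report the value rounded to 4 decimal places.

0.1951

Mismatches occur at site 3 (T↔L), site 9 (Q↔K), site 10 (Y↔T), site 14 (I↔T), site 19 (W↔Q), site 31 (I↔W), site 33 (V↔Q), site 36 (F↔R).
There are 8 differences over 41 sites, so p = 8/41 = 0.1951.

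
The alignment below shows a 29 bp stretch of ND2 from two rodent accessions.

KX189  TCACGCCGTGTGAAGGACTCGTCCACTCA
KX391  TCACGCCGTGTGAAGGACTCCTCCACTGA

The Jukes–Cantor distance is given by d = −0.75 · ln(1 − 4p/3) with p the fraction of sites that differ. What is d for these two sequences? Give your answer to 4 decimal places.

0.0723

Mismatches occur at site 21 (G↔C), site 28 (C↔G).
p = 2/29 = 0.068966.
d = −0.75 · ln(1 − (4/3)·0.068966) = −0.75 · ln(0.908045) = −0.75 · (-0.096461) = 0.0723.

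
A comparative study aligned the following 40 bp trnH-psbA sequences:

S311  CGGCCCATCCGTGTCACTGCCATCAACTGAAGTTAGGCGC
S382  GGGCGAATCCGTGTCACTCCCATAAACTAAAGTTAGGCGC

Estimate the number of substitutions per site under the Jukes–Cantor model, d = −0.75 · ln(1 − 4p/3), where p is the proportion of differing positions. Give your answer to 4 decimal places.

Mismatches occur at site 1 (C/G), site 5 (C/G), site 6 (C/A), site 19 (G/C), site 24 (C/A), site 29 (G/A).
p = 6/40 = 0.150000.
d = −0.75 · ln(1 − (4/3)·0.150000) = −0.75 · ln(0.800000) = −0.75 · (-0.223144) = 0.1674.

0.1674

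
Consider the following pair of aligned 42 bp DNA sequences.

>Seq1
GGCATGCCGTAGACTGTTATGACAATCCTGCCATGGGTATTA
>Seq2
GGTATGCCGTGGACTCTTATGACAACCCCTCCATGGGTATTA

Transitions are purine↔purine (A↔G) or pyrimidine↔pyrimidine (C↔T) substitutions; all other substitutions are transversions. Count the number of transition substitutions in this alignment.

4

Mismatches occur at site 3 (C→T, transition), site 11 (A→G, transition), site 16 (G→C, transversion), site 26 (T→C, transition), site 29 (T→C, transition), site 30 (G→T, transversion).
Of the 6 differences, 4 transitions and 2 transversions, so the answer is 4.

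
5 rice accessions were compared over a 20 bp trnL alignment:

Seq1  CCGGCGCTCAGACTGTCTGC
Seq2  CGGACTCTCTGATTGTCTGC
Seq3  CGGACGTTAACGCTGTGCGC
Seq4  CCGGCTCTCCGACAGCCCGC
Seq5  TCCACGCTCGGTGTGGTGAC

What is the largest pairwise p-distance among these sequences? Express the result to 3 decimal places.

0.650

Pairwise Hamming distances:
  Seq1 vs Seq2: 5
  Seq1 vs Seq3: 8
  Seq1 vs Seq4: 5
  Seq1 vs Seq5: 10
  Seq2 vs Seq3: 9
  Seq2 vs Seq4: 7
  Seq2 vs Seq5: 11
  Seq3 vs Seq4: 11
  Seq3 vs Seq5: 13
  Seq4 vs Seq5: 12
The largest is 13 mismatches, between Seq3 and Seq5; p = 13/20 = 0.650.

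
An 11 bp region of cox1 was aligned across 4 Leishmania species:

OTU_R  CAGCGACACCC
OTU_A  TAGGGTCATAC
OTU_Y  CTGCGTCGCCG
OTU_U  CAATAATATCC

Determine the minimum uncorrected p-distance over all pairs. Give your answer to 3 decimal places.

0.364

Pairwise Hamming distances:
  OTU_R vs OTU_A: 5
  OTU_R vs OTU_Y: 4
  OTU_R vs OTU_U: 5
  OTU_A vs OTU_Y: 7
  OTU_A vs OTU_U: 7
  OTU_Y vs OTU_U: 9
The smallest is 4 mismatches, between OTU_R and OTU_Y; p = 4/11 = 0.364.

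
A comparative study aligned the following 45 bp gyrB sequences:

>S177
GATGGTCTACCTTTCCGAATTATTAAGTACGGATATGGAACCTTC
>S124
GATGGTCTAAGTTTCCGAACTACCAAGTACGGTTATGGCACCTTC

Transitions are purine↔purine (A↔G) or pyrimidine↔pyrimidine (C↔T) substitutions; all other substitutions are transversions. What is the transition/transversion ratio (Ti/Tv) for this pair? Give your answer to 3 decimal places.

The sequences differ at positions 10 (C/A, transversion), 11 (C/G, transversion), 20 (T/C, transition), 23 (T/C, transition), 24 (T/C, transition), 33 (A/T, transversion), 39 (A/C, transversion).
Of the 7 differences, 3 transitions and 4 transversions, so Ti/Tv = 3/4 = 0.750.

0.750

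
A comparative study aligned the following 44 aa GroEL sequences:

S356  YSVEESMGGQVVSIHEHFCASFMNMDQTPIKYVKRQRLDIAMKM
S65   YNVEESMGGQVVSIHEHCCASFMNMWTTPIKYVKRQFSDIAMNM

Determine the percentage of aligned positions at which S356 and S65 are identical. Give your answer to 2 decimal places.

84.09%

The sequences differ at positions 2 (S/N), 18 (F/C), 26 (D/W), 27 (Q/T), 37 (R/F), 38 (L/S), 43 (K/N).
37 of the 44 sites match, so the percent identity is 37/44 × 100 = 84.09%.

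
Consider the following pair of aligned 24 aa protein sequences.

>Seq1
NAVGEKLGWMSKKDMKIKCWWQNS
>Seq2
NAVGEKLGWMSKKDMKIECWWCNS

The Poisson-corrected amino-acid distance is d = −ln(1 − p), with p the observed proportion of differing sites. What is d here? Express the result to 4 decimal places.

The sequences differ at positions 18 (K/E), 22 (Q/C).
p = 2/24 = 0.083333.
d = −ln(1 − 0.083333) = −ln(0.916667) = 0.0870.

0.0870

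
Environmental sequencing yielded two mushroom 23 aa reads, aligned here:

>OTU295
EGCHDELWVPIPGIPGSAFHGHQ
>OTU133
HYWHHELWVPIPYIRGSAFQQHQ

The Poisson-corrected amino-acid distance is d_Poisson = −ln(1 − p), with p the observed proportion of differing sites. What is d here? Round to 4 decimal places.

The sequences differ at positions 1 (E/H), 2 (G/Y), 3 (C/W), 5 (D/H), 13 (G/Y), 15 (P/R), 20 (H/Q), 21 (G/Q).
p = 8/23 = 0.347826.
d = −ln(1 − 0.347826) = −ln(0.652174) = 0.4274.

0.4274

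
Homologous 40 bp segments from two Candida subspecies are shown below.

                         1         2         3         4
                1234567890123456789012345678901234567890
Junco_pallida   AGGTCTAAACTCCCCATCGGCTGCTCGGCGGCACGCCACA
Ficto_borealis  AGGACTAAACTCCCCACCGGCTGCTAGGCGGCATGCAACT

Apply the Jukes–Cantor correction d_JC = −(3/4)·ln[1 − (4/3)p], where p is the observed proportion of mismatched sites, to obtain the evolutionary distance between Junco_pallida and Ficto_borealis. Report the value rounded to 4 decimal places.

0.1674

Mismatches occur at site 4 (T/A), site 17 (T/C), site 26 (C/A), site 34 (C/T), site 37 (C/A), site 40 (A/T).
p = 6/40 = 0.150000.
d = −0.75 · ln(1 − (4/3)·0.150000) = −0.75 · ln(0.800000) = −0.75 · (-0.223144) = 0.1674.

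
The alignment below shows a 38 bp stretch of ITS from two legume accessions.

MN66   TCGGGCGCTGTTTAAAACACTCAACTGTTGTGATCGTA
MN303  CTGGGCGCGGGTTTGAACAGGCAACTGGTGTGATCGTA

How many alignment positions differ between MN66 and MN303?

Differing sites — 1:T/C; 2:C/T; 9:T/G; 11:T/G; 14:A/T; 15:A/G; 20:C/G; 21:T/G; 28:T/G.
That gives 9 mismatches out of 38 aligned sites, so the Hamming distance is 9.

9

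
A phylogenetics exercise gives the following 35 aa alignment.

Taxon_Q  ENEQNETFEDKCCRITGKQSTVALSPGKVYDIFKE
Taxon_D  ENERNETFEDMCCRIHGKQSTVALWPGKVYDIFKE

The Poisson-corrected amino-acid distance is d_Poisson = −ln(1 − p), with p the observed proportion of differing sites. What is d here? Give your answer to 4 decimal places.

Differing sites — 4:Q/R; 11:K/M; 16:T/H; 25:S/W.
p = 4/35 = 0.114286.
d = −ln(1 − 0.114286) = −ln(0.885714) = 0.1214.

0.1214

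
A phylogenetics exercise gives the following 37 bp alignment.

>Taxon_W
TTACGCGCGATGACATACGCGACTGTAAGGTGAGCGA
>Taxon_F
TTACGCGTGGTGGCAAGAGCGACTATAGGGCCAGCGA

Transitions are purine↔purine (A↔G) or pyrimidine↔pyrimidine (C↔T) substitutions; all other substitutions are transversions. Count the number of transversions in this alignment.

3

Differing sites — 8:C/T (Ti); 10:A/G (Ti); 13:A/G (Ti); 16:T/A (Tv); 17:A/G (Ti); 18:C/A (Tv); 25:G/A (Ti); 28:A/G (Ti); 31:T/C (Ti); 32:G/C (Tv).
Of the 10 differences, 7 transitions and 3 transversions, so the answer is 3.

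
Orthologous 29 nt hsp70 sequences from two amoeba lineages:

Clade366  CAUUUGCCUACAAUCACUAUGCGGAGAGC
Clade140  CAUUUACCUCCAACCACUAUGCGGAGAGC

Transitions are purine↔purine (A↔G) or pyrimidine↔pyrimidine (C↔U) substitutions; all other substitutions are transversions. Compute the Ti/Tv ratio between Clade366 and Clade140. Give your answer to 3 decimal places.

Mismatches occur at site 6 (G↔A, transition), site 10 (A↔C, transversion), site 14 (U↔C, transition).
Of the 3 differences, 2 transitions and 1 transversion, so Ti/Tv = 2/1 = 2.000.

2.000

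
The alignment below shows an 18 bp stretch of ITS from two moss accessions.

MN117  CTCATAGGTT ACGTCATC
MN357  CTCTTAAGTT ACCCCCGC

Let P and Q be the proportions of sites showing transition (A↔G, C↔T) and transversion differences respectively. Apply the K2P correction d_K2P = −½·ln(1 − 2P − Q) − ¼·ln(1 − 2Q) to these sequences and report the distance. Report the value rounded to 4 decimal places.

The sequences differ at positions 4 (A/T, transversion), 7 (G/A, transition), 13 (G/C, transversion), 14 (T/C, transition), 16 (A/C, transversion), 17 (T/G, transversion).
Of the 6 differences, 2 transitions and 4 transversions over 18 sites: P = 2/18 = 0.111111, Q = 4/18 = 0.222222.
d = −0.5·ln(0.555556) − 0.25·ln(0.555556) = −0.5·(-0.587786) − 0.25·(-0.587786) = 0.4408.

0.4408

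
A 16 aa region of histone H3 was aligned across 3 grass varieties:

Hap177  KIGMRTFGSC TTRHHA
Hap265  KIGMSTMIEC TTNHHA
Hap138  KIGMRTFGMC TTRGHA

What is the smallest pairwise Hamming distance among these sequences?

Pairwise Hamming distances:
  Hap177 vs Hap265: 5
  Hap177 vs Hap138: 2
  Hap265 vs Hap138: 6
The smallest is 2, between Hap177 and Hap138.

2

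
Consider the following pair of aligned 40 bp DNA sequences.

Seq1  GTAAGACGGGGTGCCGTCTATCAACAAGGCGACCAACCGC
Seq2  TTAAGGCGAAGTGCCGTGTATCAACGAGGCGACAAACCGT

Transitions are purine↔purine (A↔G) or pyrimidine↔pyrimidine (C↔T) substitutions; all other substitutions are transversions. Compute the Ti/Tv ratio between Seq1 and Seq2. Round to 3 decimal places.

Differing sites — 1:G/T (Tv); 6:A/G (Ti); 9:G/A (Ti); 10:G/A (Ti); 18:C/G (Tv); 26:A/G (Ti); 34:C/A (Tv); 40:C/T (Ti).
Of the 8 differences, 5 transitions and 3 transversions, so Ti/Tv = 5/3 = 1.667.

1.667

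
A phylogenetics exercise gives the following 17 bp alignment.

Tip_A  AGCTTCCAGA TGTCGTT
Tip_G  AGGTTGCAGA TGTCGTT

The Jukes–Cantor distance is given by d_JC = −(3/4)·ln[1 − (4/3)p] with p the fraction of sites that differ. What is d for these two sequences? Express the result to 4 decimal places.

0.1280

The sequences differ at positions 3 (C/G), 6 (C/G).
p = 2/17 = 0.117647.
d = −0.75 · ln(1 − (4/3)·0.117647) = −0.75 · ln(0.843137) = −0.75 · (-0.170626) = 0.1280.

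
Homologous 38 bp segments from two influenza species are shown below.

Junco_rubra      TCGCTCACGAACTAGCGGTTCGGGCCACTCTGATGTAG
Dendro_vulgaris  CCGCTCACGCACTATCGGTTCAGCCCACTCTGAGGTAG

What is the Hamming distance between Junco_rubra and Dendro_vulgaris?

6

The sequences differ at positions 1 (T/C), 10 (A/C), 15 (G/T), 22 (G/A), 24 (G/C), 34 (T/G).
That gives 6 mismatches out of 38 aligned sites, so the Hamming distance is 6.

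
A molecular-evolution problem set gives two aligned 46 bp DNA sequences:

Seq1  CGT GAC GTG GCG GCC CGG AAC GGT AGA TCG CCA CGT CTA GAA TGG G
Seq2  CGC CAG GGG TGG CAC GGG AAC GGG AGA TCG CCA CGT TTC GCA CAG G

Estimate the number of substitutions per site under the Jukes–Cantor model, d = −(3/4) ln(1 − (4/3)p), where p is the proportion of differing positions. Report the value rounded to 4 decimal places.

The sequences differ at positions 3 (T/C), 4 (G/C), 6 (C/G), 8 (T/G), 10 (G/T), 11 (C/G), 13 (G/C), 14 (C/A), 16 (C/G), 24 (T/G), 37 (C/T), 39 (A/C), 41 (A/C), 43 (T/C), 44 (G/A).
p = 15/46 = 0.326087.
d = −0.75 · ln(1 − (4/3)·0.326087) = −0.75 · ln(0.565217) = −0.75 · (-0.570546) = 0.4279.

0.4279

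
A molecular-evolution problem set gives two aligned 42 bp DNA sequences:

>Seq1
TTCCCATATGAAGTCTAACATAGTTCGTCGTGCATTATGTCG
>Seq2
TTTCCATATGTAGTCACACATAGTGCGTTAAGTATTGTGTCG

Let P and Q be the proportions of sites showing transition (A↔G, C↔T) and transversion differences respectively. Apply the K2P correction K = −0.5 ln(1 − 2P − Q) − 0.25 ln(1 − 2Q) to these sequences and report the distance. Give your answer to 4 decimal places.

Mismatches occur at site 3 (C→T, transition), site 11 (A→T, transversion), site 16 (T→A, transversion), site 17 (A→C, transversion), site 25 (T→G, transversion), site 29 (C→T, transition), site 30 (G→A, transition), site 31 (T→A, transversion), site 33 (C→T, transition), site 37 (A→G, transition).
Of the 10 differences, 5 transitions and 5 transversions over 42 sites: P = 5/42 = 0.119048, Q = 5/42 = 0.119048.
d = −0.5·ln(0.642856) − 0.25·ln(0.761904) = −0.5·(-0.441835) − 0.25·(-0.271935) = 0.2889.

0.2889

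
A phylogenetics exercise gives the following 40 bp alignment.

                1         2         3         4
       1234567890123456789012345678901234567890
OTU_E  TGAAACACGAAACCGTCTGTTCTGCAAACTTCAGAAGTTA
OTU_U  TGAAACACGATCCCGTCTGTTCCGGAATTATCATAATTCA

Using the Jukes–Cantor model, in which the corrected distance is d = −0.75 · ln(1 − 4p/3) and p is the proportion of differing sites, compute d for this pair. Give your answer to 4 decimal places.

Differing sites — 11:A/T; 12:A/C; 23:T/C; 25:C/G; 28:A/T; 29:C/T; 30:T/A; 34:G/T; 37:G/T; 39:T/C.
p = 10/40 = 0.250000.
d = −0.75 · ln(1 − (4/3)·0.250000) = −0.75 · ln(0.666667) = −0.75 · (-0.405465) = 0.3041.

0.3041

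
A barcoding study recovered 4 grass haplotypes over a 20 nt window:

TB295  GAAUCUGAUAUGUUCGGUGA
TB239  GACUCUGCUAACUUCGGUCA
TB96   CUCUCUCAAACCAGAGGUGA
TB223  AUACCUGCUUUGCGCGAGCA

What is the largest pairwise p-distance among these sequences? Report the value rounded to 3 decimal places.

0.700

Pairwise Hamming distances:
  TB295 vs TB239: 5
  TB295 vs TB96: 10
  TB295 vs TB223: 10
  TB239 vs TB96: 10
  TB239 vs TB223: 11
  TB96 vs TB223: 14
The largest is 14 mismatches, between TB96 and TB223; p = 14/20 = 0.700.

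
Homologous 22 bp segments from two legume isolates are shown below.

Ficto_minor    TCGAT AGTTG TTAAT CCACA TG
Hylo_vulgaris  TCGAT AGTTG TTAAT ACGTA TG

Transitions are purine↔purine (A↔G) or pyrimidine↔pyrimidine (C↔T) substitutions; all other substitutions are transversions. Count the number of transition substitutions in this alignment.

2

The sequences differ at positions 16 (C/A, transversion), 18 (A/G, transition), 19 (C/T, transition).
Of the 3 differences, 2 transitions and 1 transversion, so the answer is 2.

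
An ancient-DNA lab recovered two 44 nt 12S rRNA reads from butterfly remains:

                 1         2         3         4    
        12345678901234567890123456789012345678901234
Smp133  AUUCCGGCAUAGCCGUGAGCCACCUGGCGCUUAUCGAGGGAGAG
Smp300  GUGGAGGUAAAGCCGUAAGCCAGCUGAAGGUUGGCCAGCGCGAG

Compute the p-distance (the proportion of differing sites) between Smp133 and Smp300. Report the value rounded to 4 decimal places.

Differing sites — 1:A/G; 3:U/G; 4:C/G; 5:C/A; 8:C/U; 10:U/A; 17:G/A; 23:C/G; 27:G/A; 28:C/A; 30:C/G; 33:A/G; 34:U/G; 36:G/C; 39:G/C; 41:A/C.
There are 16 differences over 44 sites, so p = 16/44 = 0.3636.

0.3636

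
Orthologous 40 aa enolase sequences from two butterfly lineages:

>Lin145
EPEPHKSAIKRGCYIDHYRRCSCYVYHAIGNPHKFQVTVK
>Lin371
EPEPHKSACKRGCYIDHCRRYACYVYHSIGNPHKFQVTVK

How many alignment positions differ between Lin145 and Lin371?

Differing sites — 9:I/C; 18:Y/C; 21:C/Y; 22:S/A; 28:A/S.
That gives 5 mismatches out of 40 aligned sites, so the Hamming distance is 5.

5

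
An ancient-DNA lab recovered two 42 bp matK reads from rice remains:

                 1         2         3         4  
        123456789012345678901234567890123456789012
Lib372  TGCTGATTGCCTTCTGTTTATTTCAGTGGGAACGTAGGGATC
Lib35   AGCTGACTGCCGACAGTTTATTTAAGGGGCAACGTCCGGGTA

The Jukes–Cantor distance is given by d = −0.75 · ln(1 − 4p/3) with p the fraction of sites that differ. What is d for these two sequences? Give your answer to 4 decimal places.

0.3597

Mismatches occur at site 1 (T→A), site 7 (T→C), site 12 (T→G), site 13 (T→A), site 15 (T→A), site 24 (C→A), site 27 (T→G), site 30 (G→C), site 36 (A→C), site 37 (G→C), site 40 (A→G), site 42 (C→A).
p = 12/42 = 0.285714.
d = −0.75 · ln(1 − (4/3)·0.285714) = −0.75 · ln(0.619048) = −0.75 · (-0.479572) = 0.3597.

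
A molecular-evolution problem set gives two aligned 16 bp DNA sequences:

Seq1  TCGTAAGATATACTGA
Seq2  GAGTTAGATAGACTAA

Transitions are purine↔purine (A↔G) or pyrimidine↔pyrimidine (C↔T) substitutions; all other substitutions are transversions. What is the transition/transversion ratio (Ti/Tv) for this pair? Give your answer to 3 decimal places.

0.250

Differing sites — 1:T/G (Tv); 2:C/A (Tv); 5:A/T (Tv); 11:T/G (Tv); 15:G/A (Ti).
Of the 5 differences, 1 transition and 4 transversions, so Ti/Tv = 1/4 = 0.250.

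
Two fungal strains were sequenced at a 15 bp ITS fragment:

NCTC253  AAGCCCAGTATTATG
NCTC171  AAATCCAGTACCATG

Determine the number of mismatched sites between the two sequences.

4

The sequences differ at positions 3 (G/A), 4 (C/T), 11 (T/C), 12 (T/C).
That gives 4 mismatches out of 15 aligned sites, so the Hamming distance is 4.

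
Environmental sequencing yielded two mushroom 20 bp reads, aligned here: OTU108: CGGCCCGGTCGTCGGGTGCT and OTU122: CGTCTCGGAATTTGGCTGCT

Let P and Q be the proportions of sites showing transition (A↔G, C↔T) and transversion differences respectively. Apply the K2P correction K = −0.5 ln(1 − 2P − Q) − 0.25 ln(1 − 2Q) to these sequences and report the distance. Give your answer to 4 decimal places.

Mismatches occur at site 3 (G↔T, transversion), site 5 (C↔T, transition), site 9 (T↔A, transversion), site 10 (C↔A, transversion), site 11 (G↔T, transversion), site 13 (C↔T, transition), site 16 (G↔C, transversion).
Of the 7 differences, 2 transitions and 5 transversions over 20 sites: P = 2/20 = 0.100000, Q = 5/20 = 0.250000.
d = −0.5·ln(0.550000) − 0.25·ln(0.500000) = −0.5·(-0.597837) − 0.25·(-0.693147) = 0.4722.

0.4722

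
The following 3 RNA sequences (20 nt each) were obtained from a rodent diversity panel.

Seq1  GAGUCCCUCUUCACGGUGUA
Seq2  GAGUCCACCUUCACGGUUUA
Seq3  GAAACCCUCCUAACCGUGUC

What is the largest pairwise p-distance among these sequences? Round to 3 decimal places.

0.450

Pairwise Hamming distances:
  Seq1 vs Seq2: 3
  Seq1 vs Seq3: 6
  Seq2 vs Seq3: 9
The largest is 9 mismatches, between Seq2 and Seq3; p = 9/20 = 0.450.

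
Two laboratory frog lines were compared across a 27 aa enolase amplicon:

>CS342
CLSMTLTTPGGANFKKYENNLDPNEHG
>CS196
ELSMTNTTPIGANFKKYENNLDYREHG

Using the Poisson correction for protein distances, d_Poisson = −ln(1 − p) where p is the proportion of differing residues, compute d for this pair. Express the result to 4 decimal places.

Mismatches occur at site 1 (C→E), site 6 (L→N), site 10 (G→I), site 23 (P→Y), site 24 (N→R).
p = 5/27 = 0.185185.
d = −ln(1 − 0.185185) = −ln(0.814815) = 0.2048.

0.2048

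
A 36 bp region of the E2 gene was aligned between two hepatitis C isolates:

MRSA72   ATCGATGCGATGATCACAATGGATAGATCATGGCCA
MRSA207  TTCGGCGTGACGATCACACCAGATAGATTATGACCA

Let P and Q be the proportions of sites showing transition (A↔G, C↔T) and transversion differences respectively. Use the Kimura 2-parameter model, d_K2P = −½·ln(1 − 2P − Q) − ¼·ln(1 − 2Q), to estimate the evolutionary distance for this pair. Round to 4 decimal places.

0.3760

Differing sites — 1:A/T (Tv); 5:A/G (Ti); 6:T/C (Ti); 8:C/T (Ti); 11:T/C (Ti); 19:A/C (Tv); 20:T/C (Ti); 21:G/A (Ti); 29:C/T (Ti); 33:G/A (Ti).
Of the 10 differences, 8 transitions and 2 transversions over 36 sites: P = 8/36 = 0.222222, Q = 2/36 = 0.055556.
d = −0.5·ln(0.500000) − 0.25·ln(0.888888) = −0.5·(-0.693147) − 0.25·(-0.117784) = 0.3760.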